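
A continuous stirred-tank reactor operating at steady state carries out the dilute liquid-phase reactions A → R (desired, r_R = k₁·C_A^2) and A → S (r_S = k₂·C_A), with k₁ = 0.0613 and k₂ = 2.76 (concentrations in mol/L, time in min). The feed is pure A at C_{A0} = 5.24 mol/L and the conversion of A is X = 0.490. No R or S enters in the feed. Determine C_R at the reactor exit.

0.144 mol/L

Exit C_A = C_{A0}(1−X) = 5.24×0.510 = 2.672 mol/L.
Rates in a CSTR are evaluated at the outlet concentration: r_R = 0.0613×2.672^2 = 0.4378, r_S = 2.76×2.672 = 7.376.
Fraction of consumed A going to R: r_R/(r_R+r_S) = 0.05603.
C_R = 0.05603·C_{A0}·X = 0.05603×5.24×0.490 = 0.144 mol/L.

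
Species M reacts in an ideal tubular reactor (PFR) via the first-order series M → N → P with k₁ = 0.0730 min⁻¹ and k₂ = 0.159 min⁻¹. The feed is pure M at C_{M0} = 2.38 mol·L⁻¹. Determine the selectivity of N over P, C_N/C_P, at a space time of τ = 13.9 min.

0.507

For first-order series with pure M initially, C_N(τ) = k₁C_{M0}/(k₂−k₁)·(e^(−k₁τ) − e^(−k₂τ)).
e^(−k₁τ) = e^(−0.0730×13.9) = e^(−1.015) = 0.3625; e^(−k₂τ) = e^(−2.210) = 0.1097.
C_N = 0.0730×2.38/(0.159−0.0730) × (0.3625−0.1097) = 2.020×0.2528 = 0.5108 mol·L⁻¹.
C_M = C_{M0}e^(−k₁τ) = 0.8628 mol·L⁻¹, so C_P = C_{M0}−C_M−C_N = 1.006 mol·L⁻¹; C_N/C_P = 0.507.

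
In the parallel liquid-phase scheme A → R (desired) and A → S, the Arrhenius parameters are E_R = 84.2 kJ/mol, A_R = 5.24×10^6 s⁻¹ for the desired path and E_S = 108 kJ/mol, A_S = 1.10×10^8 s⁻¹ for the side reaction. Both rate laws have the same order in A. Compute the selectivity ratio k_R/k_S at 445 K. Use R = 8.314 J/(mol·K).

29.6

k_R/k_S = (A_R/A_S)·exp[−(E_R−E_S)/(RT)] = (A_R/A_S)·exp[(E_S−E_R)/(RT)].
(E_S−E_R)/(RT) = (108−84.2)×10³/(8.314×445) = 23800/3700 = 6.433.
k_R/k_S = (5.24×10^6/1.10×10^8)·exp(6.433) = 0.04764 × 622.0 = 29.6.
Since E_R < E_S, lowering the temperature improves selectivity toward R.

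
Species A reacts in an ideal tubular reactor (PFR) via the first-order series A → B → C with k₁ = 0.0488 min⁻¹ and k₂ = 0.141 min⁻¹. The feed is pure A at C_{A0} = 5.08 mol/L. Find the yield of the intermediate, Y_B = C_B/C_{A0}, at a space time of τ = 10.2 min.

0.196

The intermediate concentration in a first-order A→B→C sequence is C_B = k₁C_{A0}(e^(−k₁τ) − e^(−k₂τ))/(k₂−k₁).
e^(−k₁τ) = e^(−0.0488×10.2) = e^(−0.4978) = 0.6079; e^(−k₂τ) = e^(−1.438) = 0.2374.
C_B = 0.0488×5.08/(0.141−0.0488) × (0.6079−0.2374) = 2.689×0.3705 = 0.9963 mol/L.
Y_B = C_B/C_{A0} = 0.9963/5.08 = 0.196.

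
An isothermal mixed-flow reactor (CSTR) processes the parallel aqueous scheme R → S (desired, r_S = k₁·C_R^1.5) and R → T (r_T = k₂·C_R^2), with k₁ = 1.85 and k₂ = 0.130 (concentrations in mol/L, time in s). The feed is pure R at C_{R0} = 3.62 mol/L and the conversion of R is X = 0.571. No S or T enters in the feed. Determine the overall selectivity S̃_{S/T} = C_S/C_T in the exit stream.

Exit C_R = C_{R0}(1−X) = 3.62×0.429 = 1.553 mol/L.
A CSTR operates uniformly at the exit composition, giving r_S = 3.580 and r_T = 0.3135 (each k·C_R^n at C_R = 1.553).
Overall selectivity = C_S/C_T = r_Sτ/(r_Tτ) = r_S/r_T = 11.4.

11.4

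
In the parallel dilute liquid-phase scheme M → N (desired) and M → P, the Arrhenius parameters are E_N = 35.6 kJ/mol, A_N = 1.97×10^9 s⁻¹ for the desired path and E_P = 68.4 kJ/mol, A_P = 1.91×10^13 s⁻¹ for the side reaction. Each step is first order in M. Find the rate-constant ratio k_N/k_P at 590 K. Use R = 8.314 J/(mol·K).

0.0827

With equal orders, S_{N/P} = k_N/k_P = (A_N/A_P)·exp[(E_P−E_N)/(RT)].
(E_P−E_N)/(RT) = (68.4−35.6)×10³/(8.314×590) = 32800/4905 = 6.687.
k_N/k_P = (1.97×10^9/1.91×10^13)·exp(6.687) = 1.031×10^-4 × 801.7 = 0.0827.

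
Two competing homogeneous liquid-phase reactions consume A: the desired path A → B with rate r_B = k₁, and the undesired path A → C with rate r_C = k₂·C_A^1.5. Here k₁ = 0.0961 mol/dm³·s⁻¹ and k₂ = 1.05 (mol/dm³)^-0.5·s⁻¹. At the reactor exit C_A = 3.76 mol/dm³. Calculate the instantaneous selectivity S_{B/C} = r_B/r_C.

S_{B/C} = r_B/r_C = (k₁)/(k₂·C_A^1.5) = (k₁/k₂)·C_A^-1.5.
= (0.0961) / (1.05×3.760^1.5) = 0.09610/7.655 = 0.0126.
The undesired path is higher order in A, so low C_A (CSTR or dilute feed) favours B.

0.0126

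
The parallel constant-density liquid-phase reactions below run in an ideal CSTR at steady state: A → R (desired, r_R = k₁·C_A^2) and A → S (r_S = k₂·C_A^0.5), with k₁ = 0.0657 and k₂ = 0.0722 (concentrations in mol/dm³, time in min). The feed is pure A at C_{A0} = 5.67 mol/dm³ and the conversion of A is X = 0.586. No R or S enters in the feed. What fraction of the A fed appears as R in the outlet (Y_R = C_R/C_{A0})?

0.449

Exit C_A = C_{A0}(1−X) = 5.67×0.414 = 2.347 mol/dm³.
In a CSTR the entire volume is at exit conditions, so r_R = 0.0657×2.347^2 = 0.3620 and r_S = 0.0722×2.347^0.5 = 0.1106.
Fraction of consumed A going to R: r_R/(r_R+r_S) = 0.7660.
C_R = 0.7660·C_{A0}·X = 0.7660×5.67×0.586 = 2.54 mol/dm³; Y_R = C_R/C_{A0} = 0.449.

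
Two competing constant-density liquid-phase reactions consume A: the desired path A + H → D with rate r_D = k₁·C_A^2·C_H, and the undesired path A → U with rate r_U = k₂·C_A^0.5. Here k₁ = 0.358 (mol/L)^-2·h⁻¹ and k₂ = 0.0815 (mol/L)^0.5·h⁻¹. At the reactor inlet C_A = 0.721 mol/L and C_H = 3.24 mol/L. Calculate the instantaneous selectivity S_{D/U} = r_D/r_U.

8.71

S_{D/U} = r_D/r_U = (k₁·C_A^2·C_H)/(k₂·C_A^0.5) = (k₁/k₂)·C_A^1.5·C_H.
= (0.358×0.7210^2×3.240) / (0.0815×0.7210^0.5) = 0.6030/0.06920 = 8.71.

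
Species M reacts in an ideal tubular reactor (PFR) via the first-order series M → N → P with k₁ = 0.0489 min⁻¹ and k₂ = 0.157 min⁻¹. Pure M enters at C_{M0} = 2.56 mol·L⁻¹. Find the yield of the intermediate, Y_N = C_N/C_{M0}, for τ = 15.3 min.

0.173

Solving the coupled first-order balances gives C_N(τ) = [k₁/(k₂−k₁)]·C_{M0}·(e^(−k₁τ) − e^(−k₂τ)).
e^(−k₁τ) = e^(−0.0489×15.3) = e^(−0.7482) = 0.4732; e^(−k₂τ) = e^(−2.402) = 0.09053.
C_N = 0.0489×2.56/(0.157−0.0489) × (0.4732−0.09053) = 1.158×0.3827 = 0.4432 mol·L⁻¹.
Y_N = C_N/C_{M0} = 0.4432/2.56 = 0.173.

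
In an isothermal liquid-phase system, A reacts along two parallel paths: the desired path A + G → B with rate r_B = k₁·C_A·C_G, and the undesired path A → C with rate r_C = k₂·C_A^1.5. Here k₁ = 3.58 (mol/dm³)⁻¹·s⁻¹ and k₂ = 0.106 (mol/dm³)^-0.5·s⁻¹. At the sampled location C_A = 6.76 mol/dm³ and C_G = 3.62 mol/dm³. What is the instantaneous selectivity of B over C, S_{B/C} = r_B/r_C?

S_{B/C} = r_B/r_C = (k₁·C_A·C_G)/(k₂·C_A^1.5) = (k₁/k₂)·C_A^-0.5·C_G.
= (3.58×6.760×3.620) / (0.106×6.760^1.5) = 87.61/1.863 = 47.0.

47.0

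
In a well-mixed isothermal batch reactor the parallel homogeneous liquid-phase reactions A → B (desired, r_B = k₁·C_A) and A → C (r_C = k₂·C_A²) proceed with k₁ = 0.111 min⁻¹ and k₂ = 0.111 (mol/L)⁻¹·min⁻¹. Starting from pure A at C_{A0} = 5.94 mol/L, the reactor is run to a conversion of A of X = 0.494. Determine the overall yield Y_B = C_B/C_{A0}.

C_A = C_{A0}(1−X) = 3.006 mol/L.
Along a PFR/batch, dC_B/dC_A = −r_B/(r_B+r_C) = −k₁/(k₁+k₂·C_A).
Integrating from C_{A0} to C_A: C_B = (0.111/0.111)·ln[(0.111+0.111·5.94)/(0.111+0.111·3.01)] = 1.000·ln(0.7703/0.4446) = 0.5496 mol/L.
Y_B = C_B/C_{A0} = 0.5496/5.94 = 0.0925.

0.0925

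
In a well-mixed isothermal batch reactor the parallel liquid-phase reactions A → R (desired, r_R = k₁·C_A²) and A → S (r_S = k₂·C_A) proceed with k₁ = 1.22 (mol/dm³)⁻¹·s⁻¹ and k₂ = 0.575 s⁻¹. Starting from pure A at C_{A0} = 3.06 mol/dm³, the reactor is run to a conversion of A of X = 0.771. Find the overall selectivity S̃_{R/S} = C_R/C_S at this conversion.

C_A = C_{A0}(1−X) = 0.7007 mol/dm³.
Along a PFR/batch, dC_S/dC_A = −r_S/(r_R+r_S) = −k₂/(k₂+k₁·C_A).
Integrating from C_{A0} to C_A: C_S = (0.575/1.22)·ln[(0.575+1.22·3.06)/(0.575+1.22·0.701)] = 0.4713·ln(4.308/1.430) = 0.5198 mol/dm³.
Then C_R = (C_{A0}−C_A) − C_S = 2.359 − 0.5198 = 1.839 mol/dm³.
S̃_{R/S} = C_R/C_S = 1.839/0.5198 = 3.54.

3.54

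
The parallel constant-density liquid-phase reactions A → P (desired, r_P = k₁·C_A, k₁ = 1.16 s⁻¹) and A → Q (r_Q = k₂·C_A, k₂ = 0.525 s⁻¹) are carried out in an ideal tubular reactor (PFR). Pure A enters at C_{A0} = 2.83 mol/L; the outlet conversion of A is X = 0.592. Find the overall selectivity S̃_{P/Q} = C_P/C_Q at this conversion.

2.21

C_A = C_{A0}(1−X) = 1.155 mol/L.
Both paths are first order in A, so the instantaneous fraction to P is constant: dC_P/d(−C_A) = k₁/(k₁+k₂) = 0.6884.
C_P = 0.6884·(C_{A0}−C_A) = 0.6884×1.675 = 1.15 mol/L.
C_Q = (C_{A0}−C_A)−C_P = 0.5220 mol/L; S̃_{P/Q} = 1.153/0.5220 = 2.21.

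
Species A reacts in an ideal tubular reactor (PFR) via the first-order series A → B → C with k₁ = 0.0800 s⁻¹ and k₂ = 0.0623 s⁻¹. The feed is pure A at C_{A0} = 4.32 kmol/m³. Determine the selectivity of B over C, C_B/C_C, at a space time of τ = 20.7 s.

Solving the coupled first-order balances gives C_B(τ) = [k₁/(k₂−k₁)]·C_{A0}·(e^(−k₁τ) − e^(−k₂τ)).
e^(−k₁τ) = e^(−0.0800×20.7) = e^(−1.656) = 0.1909; e^(−k₂τ) = e^(−1.290) = 0.2754.
C_B = 0.0800×4.32/(0.0623−0.0800) × (0.1909−0.2754) = (-19.53)×(-0.08448) = 1.649 kmol/m³.
C_A = C_{A0}e^(−k₁τ) = 0.8247 kmol/m³, so C_C = C_{A0}−C_A−C_B = 1.846 kmol/m³; C_B/C_C = 0.894.

0.894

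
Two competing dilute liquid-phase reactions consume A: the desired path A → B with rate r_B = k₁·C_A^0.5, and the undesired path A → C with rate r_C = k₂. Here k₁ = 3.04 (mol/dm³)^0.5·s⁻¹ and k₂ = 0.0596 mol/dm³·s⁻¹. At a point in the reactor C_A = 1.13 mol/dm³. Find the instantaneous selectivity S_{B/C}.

54.2

S_{B/C} = r_B/r_C = (k₁·C_A^0.5)/(k₂) = (k₁/k₂)·C_A^0.5.
= (3.04×1.130^0.5) / (0.0596) = 3.232/0.05960 = 54.2.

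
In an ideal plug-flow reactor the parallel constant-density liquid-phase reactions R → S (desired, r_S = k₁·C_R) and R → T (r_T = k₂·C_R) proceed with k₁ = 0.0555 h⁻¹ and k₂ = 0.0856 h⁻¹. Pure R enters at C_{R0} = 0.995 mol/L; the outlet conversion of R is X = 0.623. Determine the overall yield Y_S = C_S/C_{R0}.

0.245

C_R = C_{R0}(1−X) = 0.3751 mol/L.
Both paths are first order in R, so the instantaneous fraction to S is constant: dC_S/d(−C_R) = k₁/(k₁+k₂) = 0.3933.
C_S = 0.3933·(C_{R0}−C_R) = 0.3933×0.6199 = 0.244 mol/L.
Y_S = C_S/C_{R0} = 0.2438/0.995 = 0.245.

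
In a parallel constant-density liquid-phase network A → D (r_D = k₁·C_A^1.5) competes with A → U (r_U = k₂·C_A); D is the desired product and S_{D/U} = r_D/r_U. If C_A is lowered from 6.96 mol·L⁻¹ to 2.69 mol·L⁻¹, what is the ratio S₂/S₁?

S_{D/U} = (k₁/k₂)·C_A^0.5, so S₂/S₁ = (C_{A,2}/C_{A,1})^0.5.
= (2.69/6.96)^0.5 = (0.3865)^0.5 = 0.622.

0.622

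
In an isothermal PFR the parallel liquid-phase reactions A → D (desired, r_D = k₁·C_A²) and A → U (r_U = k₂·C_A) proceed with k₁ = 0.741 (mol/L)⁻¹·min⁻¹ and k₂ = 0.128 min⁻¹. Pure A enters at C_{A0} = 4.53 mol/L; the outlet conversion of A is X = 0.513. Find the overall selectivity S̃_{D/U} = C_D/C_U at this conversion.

C_A = C_{A0}(1−X) = 2.206 mol/L.
Along a PFR/batch, dC_U/dC_A = −r_U/(r_D+r_U) = −k₂/(k₂+k₁·C_A).
Integrating from C_{A0} to C_A: C_U = (0.128/0.741)·ln[(0.128+0.741·4.53)/(0.128+0.741·2.21)] = 0.1727·ln(3.485/1.763) = 0.1177 mol/L.
Then C_D = (C_{A0}−C_A) − C_U = 2.324 − 0.1177 = 2.206 mol/L.
S̃_{D/U} = C_D/C_U = 2.206/0.1177 = 18.7.

18.7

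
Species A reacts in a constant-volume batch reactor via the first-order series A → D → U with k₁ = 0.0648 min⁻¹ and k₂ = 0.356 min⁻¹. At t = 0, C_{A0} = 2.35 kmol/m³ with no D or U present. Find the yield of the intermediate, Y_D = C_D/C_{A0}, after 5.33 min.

0.124

The intermediate concentration in a first-order A→B→C sequence is C_D = k₁C_{A0}(e^(−k₁t) − e^(−k₂t))/(k₂−k₁).
e^(−k₁t) = e^(−0.0648×5.33) = e^(−0.3454) = 0.7079; e^(−k₂t) = e^(−1.897) = 0.1499.
C_D = 0.0648×2.35/(0.356−0.0648) × (0.7079−0.1499) = 0.5229×0.5580 = 0.2918 kmol/m³.
Y_D = C_D/C_{A0} = 0.2918/2.35 = 0.124.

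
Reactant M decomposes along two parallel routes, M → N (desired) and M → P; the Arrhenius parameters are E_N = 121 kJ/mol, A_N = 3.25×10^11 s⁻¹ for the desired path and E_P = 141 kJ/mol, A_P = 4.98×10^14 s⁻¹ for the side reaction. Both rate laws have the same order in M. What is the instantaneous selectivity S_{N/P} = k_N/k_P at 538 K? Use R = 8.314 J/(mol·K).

0.0571

k_N/k_P = (A_N/A_P)·exp[−(E_N−E_P)/(RT)] = (A_N/A_P)·exp[(E_P−E_N)/(RT)].
(E_P−E_N)/(RT) = (141−121)×10³/(8.314×538) = 20000/4473 = 4.471.
k_N/k_P = (3.25×10^11/4.98×10^14)·exp(4.471) = 6.526×10^-4 × 87.47 = 0.0571.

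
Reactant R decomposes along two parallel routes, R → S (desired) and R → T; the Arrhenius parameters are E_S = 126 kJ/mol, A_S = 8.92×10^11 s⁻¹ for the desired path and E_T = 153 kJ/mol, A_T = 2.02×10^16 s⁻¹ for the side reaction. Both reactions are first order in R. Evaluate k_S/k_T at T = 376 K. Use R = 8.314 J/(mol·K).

k_S/k_T = (A_S/A_T)·exp[−(E_S−E_T)/(RT)] = (A_S/A_T)·exp[(E_T−E_S)/(RT)].
(E_T−E_S)/(RT) = (153−126)×10³/(8.314×376) = 27000/3126 = 8.637.
k_S/k_T = (8.92×10^11/2.02×10^16)·exp(8.637) = 4.416×10^-5 × 5637 = 0.249.
Since E_S < E_T, lowering the temperature improves selectivity toward S.

0.249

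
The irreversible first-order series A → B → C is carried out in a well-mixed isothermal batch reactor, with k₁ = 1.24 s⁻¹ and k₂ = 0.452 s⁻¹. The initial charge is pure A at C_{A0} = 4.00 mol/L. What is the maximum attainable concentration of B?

2.24 mol/L

Evaluating C_B at t_opt = ln(k₂/k₁)/(k₂−k₁) gives C_{B,max}/C_{A0} = (k₁/k₂)^[k₂/(k₂−k₁)].
= (1.24/0.452)^(0.452/(0.452−1.24)) = (2.743)^(-0.5736) = 0.5605.
C_{B,max} = 0.5605×4.00 = 2.24 mol/L.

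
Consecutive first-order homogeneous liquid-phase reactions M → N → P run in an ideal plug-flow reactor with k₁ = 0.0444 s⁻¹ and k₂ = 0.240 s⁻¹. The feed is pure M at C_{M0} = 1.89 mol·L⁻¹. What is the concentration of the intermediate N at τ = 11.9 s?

For first-order series with pure M initially, C_N(τ) = k₁C_{M0}/(k₂−k₁)·(e^(−k₁τ) − e^(−k₂τ)).
e^(−k₁τ) = e^(−0.0444×11.9) = e^(−0.5284) = 0.5896; e^(−k₂τ) = e^(−2.856) = 0.05750.
C_N = 0.0444×1.89/(0.240−0.0444) × (0.5896−0.05750) = 0.4290×0.5321 = 0.2283 mol·L⁻¹.

0.228 mol·L⁻¹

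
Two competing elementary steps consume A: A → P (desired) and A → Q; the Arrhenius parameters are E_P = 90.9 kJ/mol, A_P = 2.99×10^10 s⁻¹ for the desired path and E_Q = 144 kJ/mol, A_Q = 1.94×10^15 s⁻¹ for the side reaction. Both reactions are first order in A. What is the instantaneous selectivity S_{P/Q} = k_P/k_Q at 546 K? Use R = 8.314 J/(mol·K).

With equal orders, S_{P/Q} = k_P/k_Q = (A_P/A_Q)·exp[(E_Q−E_P)/(RT)].
(E_Q−E_P)/(RT) = (144−90.9)×10³/(8.314×546) = 53100/4539 = 11.70.
k_P/k_Q = (2.99×10^10/1.94×10^15)·exp(11.70) = 1.541×10^-5 × 1.203×10^5 = 1.85.
Since E_P < E_Q, lowering the temperature improves selectivity toward P.

1.85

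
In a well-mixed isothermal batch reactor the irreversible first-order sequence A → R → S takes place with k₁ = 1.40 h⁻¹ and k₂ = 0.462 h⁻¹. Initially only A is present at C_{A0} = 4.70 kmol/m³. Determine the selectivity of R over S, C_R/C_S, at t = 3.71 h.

0.355

For first-order series with pure A initially, C_R(t) = k₁C_{A0}/(k₂−k₁)·(e^(−k₁t) − e^(−k₂t)).
e^(−k₁t) = e^(−1.40×3.71) = e^(−5.194) = 0.005550; e^(−k₂t) = e^(−1.714) = 0.1801.
C_R = 1.40×4.70/(0.462−1.40) × (0.005550−0.1801) = (-7.015)×(-0.1746) = 1.225 kmol/m³.
C_A = C_{A0}e^(−k₁t) = 0.02608 kmol/m³, so C_S = C_{A0}−C_A−C_R = 3.449 kmol/m³; C_R/C_S = 0.355.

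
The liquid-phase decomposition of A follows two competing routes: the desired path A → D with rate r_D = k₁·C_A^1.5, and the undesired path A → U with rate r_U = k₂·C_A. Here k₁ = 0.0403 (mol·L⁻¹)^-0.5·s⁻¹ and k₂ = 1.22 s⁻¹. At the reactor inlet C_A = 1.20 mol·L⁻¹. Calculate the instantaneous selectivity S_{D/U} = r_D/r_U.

S_{D/U} = r_D/r_U = (k₁·C_A^1.5)/(k₂·C_A) = (k₁/k₂)·C_A^0.5.
= (0.0403×1.200^1.5) / (1.22×1.200) = 0.05298/1.464 = 0.0362.

0.0362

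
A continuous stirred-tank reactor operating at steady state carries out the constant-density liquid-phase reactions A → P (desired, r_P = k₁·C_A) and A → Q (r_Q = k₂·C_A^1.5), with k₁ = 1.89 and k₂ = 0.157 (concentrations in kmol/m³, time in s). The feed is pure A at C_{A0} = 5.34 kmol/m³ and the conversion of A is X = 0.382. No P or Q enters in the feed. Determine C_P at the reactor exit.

Exit C_A = C_{A0}(1−X) = 5.34×0.618 = 3.300 kmol/m³.
In a CSTR the entire volume is at exit conditions, so r_P = 1.89×3.300 = 6.237 and r_Q = 0.157×3.300^1.5 = 0.9412.
Fraction of consumed A going to P: r_P/(r_P+r_Q) = 0.8689.
C_P = 0.8689·C_{A0}·X = 0.8689×5.34×0.382 = 1.77 kmol/m³.

1.77 kmol/m³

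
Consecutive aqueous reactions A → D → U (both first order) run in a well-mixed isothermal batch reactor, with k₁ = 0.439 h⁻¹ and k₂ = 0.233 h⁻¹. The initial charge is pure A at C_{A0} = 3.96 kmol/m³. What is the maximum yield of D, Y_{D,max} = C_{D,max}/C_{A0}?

For a first-order series the maximum intermediate yield is C_{D,max}/C_{A0} = (k₁/k₂)^[k₂/(k₂−k₁)].
= (0.439/0.233)^(0.233/(0.233−0.439)) = (1.884)^(-1.131) = 0.4885.

0.488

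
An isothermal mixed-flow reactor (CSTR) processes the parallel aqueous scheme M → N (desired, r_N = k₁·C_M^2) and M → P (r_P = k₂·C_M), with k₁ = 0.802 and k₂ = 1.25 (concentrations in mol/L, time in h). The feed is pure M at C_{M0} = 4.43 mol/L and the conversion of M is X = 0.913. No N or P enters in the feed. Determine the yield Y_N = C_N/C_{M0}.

Exit C_M = C_{M0}(1−X) = 4.43×0.0870 = 0.3854 mol/L.
A CSTR operates uniformly at the exit composition, giving r_N = 0.1191 and r_P = 0.4818 (each k·C_M^n at C_M = 0.3854).
Fraction of consumed M going to N: r_N/(r_N+r_P) = 0.1983.
C_N = 0.1983·C_{M0}·X = 0.1983×4.43×0.913 = 0.802 mol/L; Y_N = C_N/C_{M0} = 0.181.

0.181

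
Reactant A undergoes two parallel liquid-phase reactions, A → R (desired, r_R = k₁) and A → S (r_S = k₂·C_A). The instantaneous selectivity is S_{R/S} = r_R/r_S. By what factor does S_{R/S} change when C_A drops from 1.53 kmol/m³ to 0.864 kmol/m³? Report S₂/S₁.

1.77

S_{R/S} = (k₁/k₂)·C_A⁻¹, so S₂/S₁ = (C_{A,2}/C_{A,1})⁻¹.
= 1.53/0.864 = 1.77.
Selectivity toward R rises as C_A falls — low-concentration operation is favoured.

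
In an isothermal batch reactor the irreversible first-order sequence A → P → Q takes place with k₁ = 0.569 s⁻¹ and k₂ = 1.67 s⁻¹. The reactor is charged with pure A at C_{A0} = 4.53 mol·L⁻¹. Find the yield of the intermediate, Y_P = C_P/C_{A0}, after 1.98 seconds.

For first-order series with pure A initially, C_P(t) = k₁C_{A0}/(k₂−k₁)·(e^(−k₁t) − e^(−k₂t)).
e^(−k₁t) = e^(−0.569×1.98) = e^(−1.127) = 0.3241; e^(−k₂t) = e^(−3.307) = 0.03664.
C_P = 0.569×4.53/(1.67−0.569) × (0.3241−0.03664) = 2.341×0.2875 = 0.6730 mol·L⁻¹.
Y_P = C_P/C_{A0} = 0.6730/4.53 = 0.149.

0.149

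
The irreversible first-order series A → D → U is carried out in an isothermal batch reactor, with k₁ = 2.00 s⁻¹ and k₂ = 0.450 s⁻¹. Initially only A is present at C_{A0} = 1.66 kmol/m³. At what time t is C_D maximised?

0.962 s

The intermediate peaks when r₁ = r₂, i.e. k₁e^(−k₁t) = k₂e^(−k₂t), giving t_opt = ln(k₂/k₁)/(k₂−k₁).
= ln(0.450/2.00)/(0.450−2.00) = ln(0.2250)/-1.550 = -1.492/-1.550 = 0.962 s.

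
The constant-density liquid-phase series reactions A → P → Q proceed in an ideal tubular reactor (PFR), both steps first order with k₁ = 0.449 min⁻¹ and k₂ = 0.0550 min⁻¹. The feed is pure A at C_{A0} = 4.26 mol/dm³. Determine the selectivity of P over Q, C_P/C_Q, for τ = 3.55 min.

7.77

The intermediate concentration in a first-order A→B→C sequence is C_P = k₁C_{A0}(e^(−k₁τ) − e^(−k₂τ))/(k₂−k₁).
e^(−k₁τ) = e^(−0.449×3.55) = e^(−1.594) = 0.2031; e^(−k₂τ) = e^(−0.1952) = 0.8226.
C_P = 0.449×4.26/(0.0550−0.449) × (0.2031−0.8226) = (-4.855)×(-0.6195) = 3.008 mol/dm³.
C_A = C_{A0}e^(−k₁τ) = 0.8653 mol/dm³, so C_Q = C_{A0}−C_A−C_P = 0.3872 mol/dm³; C_P/C_Q = 7.77.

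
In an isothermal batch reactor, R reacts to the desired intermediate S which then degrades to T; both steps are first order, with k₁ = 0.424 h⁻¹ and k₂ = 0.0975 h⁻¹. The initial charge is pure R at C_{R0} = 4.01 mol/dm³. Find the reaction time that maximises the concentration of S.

4.50 h

For first-order series the maximum of C_S occurs at t_opt = ln(k₂/k₁)/(k₂−k₁).
= ln(0.0975/0.424)/(0.0975−0.424) = ln(0.2300)/-0.3265 = -1.470/-0.3265 = 4.50 h.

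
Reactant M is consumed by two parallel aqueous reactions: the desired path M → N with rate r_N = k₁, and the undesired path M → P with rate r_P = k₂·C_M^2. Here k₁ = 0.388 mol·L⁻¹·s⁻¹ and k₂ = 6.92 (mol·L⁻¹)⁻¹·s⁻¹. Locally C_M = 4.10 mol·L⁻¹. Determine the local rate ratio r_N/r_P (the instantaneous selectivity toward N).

S_{N/P} = r_N/r_P = (k₁)/(k₂·C_M^2) = (k₁/k₂)·C_M^-2.
= (0.388) / (6.92×4.100^2) = 0.3880/116.3 = 0.00334.
The undesired path is higher order in M, so low C_M (CSTR or dilute feed) favours N.

0.00334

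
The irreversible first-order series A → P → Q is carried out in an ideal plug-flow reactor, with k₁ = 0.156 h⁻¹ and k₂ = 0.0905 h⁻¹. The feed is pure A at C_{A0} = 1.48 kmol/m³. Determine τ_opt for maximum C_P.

The intermediate peaks when r₁ = r₂, i.e. k₁e^(−k₁τ) = k₂e^(−k₂τ), giving τ_opt = ln(k₂/k₁)/(k₂−k₁).
= ln(0.0905/0.156)/(0.0905−0.156) = ln(0.5801)/-0.06550 = -0.5445/-0.06550 = 8.31 h.

8.31 h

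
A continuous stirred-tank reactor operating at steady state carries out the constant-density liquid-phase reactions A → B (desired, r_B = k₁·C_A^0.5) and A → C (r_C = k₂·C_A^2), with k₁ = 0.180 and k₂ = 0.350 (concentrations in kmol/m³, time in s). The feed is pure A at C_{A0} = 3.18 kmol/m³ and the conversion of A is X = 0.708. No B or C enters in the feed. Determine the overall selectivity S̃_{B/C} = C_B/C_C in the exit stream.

0.575

Exit C_A = C_{A0}(1−X) = 3.18×0.292 = 0.9286 kmol/m³.
In a CSTR the entire volume is at exit conditions, so r_B = 0.180×0.9286^0.5 = 0.1735 and r_C = 0.350×0.9286^2 = 0.3018.
Overall selectivity = C_B/C_C = r_Bτ/(r_Cτ) = r_B/r_C = 0.575.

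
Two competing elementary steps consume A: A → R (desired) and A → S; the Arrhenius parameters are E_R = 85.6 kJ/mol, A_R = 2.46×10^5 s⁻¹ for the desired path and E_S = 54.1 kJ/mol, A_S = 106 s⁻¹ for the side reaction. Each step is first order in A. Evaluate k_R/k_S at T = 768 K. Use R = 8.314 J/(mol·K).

k_R/k_S = (A_R/A_S)·exp[−(E_R−E_S)/(RT)] = (A_R/A_S)·exp[(E_S−E_R)/(RT)].
(E_S−E_R)/(RT) = (54.1−85.6)×10³/(8.314×768) = -31500/6385 = -4.933.
k_R/k_S = (2.46×10^5/106)·exp(-4.933) = 2321 × 0.007203 = 16.7.

16.7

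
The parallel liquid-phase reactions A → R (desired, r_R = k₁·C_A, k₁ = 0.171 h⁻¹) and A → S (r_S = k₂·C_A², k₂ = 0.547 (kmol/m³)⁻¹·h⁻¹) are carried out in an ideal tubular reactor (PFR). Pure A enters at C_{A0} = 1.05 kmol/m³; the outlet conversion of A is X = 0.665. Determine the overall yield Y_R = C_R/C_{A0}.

C_A = C_{A0}(1−X) = 0.3517 kmol/m³.
Along a PFR/batch, dC_R/dC_A = −r_R/(r_R+r_S) = −k₁/(k₁+k₂·C_A).
Integrating from C_{A0} to C_A: C_R = (0.171/0.547)·ln[(0.171+0.547·1.05)/(0.171+0.547·0.352)] = 0.3126·ln(0.7454/0.3634) = 0.2246 kmol/m³.
Y_R = C_R/C_{A0} = 0.2246/1.05 = 0.214.

0.214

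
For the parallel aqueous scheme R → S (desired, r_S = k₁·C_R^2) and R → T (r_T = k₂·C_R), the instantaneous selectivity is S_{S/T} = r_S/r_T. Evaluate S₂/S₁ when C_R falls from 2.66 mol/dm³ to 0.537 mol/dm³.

S_{S/T} = (k₁/k₂)·C_R, so S₂/S₁ = (C_{R,2}/C_{R,1}).
= 0.537/2.66 = 0.202.

0.202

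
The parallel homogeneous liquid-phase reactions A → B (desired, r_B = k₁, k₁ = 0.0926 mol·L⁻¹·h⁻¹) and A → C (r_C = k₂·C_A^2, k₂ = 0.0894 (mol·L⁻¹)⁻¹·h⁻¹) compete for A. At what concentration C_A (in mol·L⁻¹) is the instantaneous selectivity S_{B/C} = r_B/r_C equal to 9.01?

S_{B/C} = (k₁/k₂)·C_A^-2 ⇒ C_A = (S·k₂/k₁)^(-0.5).
= (9.01×0.0894/0.0926)^(-0.5) = (8.699)^(-0.5) = 0.339 mol·L⁻¹.

0.339 mol·L⁻¹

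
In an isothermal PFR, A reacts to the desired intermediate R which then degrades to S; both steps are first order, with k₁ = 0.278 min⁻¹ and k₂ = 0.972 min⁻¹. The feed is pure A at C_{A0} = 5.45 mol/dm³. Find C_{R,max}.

0.944 mol/dm³

At the optimum, C_{R,max}/C_{A0} = (k₁/k₂)^[k₂/(k₂−k₁)].
= (0.278/0.972)^(0.972/(0.972−0.278)) = (0.2860)^(1.401) = 0.1732.
C_{R,max} = 0.1732×5.45 = 0.944 mol/dm³.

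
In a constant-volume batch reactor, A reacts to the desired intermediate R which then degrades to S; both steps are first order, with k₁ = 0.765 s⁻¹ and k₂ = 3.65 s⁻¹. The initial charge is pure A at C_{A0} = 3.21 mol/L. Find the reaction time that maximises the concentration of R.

For first-order series the maximum of C_R occurs at t_opt = ln(k₂/k₁)/(k₂−k₁).
= ln(3.65/0.765)/(3.65−0.765) = ln(4.771)/2.885 = 1.563/2.885 = 0.542 s.

0.542 s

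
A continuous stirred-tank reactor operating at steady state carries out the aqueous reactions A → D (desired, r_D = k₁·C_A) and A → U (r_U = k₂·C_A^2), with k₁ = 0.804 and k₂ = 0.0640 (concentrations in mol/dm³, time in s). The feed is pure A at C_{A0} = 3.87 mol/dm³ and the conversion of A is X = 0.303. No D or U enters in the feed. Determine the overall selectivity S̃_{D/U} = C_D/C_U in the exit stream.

4.66

Exit C_A = C_{A0}(1−X) = 3.87×0.697 = 2.697 mol/dm³.
Rates in a CSTR are evaluated at the outlet concentration: r_D = 0.804×2.697 = 2.169, r_U = 0.0640×2.697^2 = 0.4657.
Overall selectivity = C_D/C_U = r_Dτ/(r_Uτ) = r_D/r_U = 4.66.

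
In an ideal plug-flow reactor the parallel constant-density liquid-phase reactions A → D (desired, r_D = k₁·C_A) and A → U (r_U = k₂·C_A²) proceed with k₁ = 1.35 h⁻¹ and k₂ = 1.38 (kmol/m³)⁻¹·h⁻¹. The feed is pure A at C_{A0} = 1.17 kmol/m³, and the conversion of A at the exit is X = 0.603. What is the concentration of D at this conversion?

C_A = C_{A0}(1−X) = 0.4645 kmol/m³.
Along a PFR/batch, dC_D/dC_A = −r_D/(r_D+r_U) = −k₁/(k₁+k₂·C_A).
Integrating from C_{A0} to C_A: C_D = (1.35/1.38)·ln[(1.35+1.38·1.17)/(1.35+1.38·0.464)] = 0.9783·ln(2.965/1.991) = 0.3895 kmol/m³.

0.389 kmol/m³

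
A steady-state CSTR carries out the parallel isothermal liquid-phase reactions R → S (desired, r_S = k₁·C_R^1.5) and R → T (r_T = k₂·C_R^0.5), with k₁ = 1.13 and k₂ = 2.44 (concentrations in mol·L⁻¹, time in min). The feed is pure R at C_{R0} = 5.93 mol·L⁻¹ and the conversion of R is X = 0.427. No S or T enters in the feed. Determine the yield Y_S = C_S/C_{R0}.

0.261

Exit C_R = C_{R0}(1−X) = 5.93×0.573 = 3.398 mol·L⁻¹.
In a CSTR the entire volume is at exit conditions, so r_S = 1.13×3.398^1.5 = 7.078 and r_T = 2.44×3.398^0.5 = 4.498.
Fraction of consumed R going to S: r_S/(r_S+r_T) = 0.6114.
C_S = 0.6114·C_{R0}·X = 0.6114×5.93×0.427 = 1.55 mol·L⁻¹; Y_S = C_S/C_{R0} = 0.261.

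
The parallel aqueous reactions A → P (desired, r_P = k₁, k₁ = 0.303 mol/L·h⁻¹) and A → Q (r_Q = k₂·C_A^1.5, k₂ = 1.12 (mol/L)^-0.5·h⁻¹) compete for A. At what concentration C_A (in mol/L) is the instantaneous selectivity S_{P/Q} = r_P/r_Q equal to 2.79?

S_{P/Q} = (k₁/k₂)·C_A^-1.5 ⇒ C_A = (S·k₂/k₁)^(1/(-1.5)).
= (2.79×1.12/0.303)^(-0.6667) = (10.31)^(-0.6667) = 0.211 mol/L.

0.211 mol/L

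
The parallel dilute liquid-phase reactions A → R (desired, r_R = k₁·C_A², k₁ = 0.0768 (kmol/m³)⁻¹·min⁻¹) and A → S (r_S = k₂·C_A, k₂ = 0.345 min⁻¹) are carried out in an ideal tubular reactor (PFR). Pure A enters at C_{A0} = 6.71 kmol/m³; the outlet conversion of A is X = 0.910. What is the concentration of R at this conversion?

C_A = C_{A0}(1−X) = 0.6039 kmol/m³.
Along a PFR/batch, dC_S/dC_A = −r_S/(r_R+r_S) = −k₂/(k₂+k₁·C_A).
Integrating from C_{A0} to C_A: C_S = (0.345/0.0768)·ln[(0.345+0.0768·6.71)/(0.345+0.0768·0.604)] = 4.492·ln(0.8603/0.3914) = 3.538 kmol/m³.
Then C_R = (C_{A0}−C_A) − C_S = 6.106 − 3.538 = 2.568 kmol/m³.

2.57 kmol/m³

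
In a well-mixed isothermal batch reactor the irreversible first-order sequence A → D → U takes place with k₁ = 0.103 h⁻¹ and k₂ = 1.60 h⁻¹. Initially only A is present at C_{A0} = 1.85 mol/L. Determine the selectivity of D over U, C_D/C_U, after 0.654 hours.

1.61

For first-order series with pure A initially, C_D(t) = k₁C_{A0}/(k₂−k₁)·(e^(−k₁t) − e^(−k₂t)).
e^(−k₁t) = e^(−0.103×0.654) = e^(−0.06736) = 0.9349; e^(−k₂t) = e^(−1.046) = 0.3512.
C_D = 0.103×1.85/(1.60−0.103) × (0.9349−0.3512) = 0.1273×0.5837 = 0.07429 mol/L.
C_A = C_{A0}e^(−k₁t) = 1.729 mol/L, so C_U = C_{A0}−C_A−C_D = 0.04622 mol/L; C_D/C_U = 1.61.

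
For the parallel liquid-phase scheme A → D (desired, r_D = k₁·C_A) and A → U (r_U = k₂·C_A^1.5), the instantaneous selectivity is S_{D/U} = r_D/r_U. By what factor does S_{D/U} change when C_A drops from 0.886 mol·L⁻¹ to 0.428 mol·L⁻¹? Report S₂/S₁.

S_{D/U} = (k₁/k₂)·C_A^-0.5, so S₂/S₁ = (C_{A,2}/C_{A,1})^-0.5.
= (0.428/0.886)^(-0.5) = (0.4831)^(-0.5) = 1.44.
Selectivity toward D rises as C_A falls — low-concentration operation is favoured.

1.44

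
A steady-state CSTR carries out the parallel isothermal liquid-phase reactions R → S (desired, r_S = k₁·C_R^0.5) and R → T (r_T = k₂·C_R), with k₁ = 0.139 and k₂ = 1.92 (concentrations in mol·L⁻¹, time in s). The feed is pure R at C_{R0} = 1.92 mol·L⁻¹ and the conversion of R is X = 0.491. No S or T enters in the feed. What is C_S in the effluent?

0.0643 mol·L⁻¹

Exit C_R = C_{R0}(1−X) = 1.92×0.509 = 0.9773 mol·L⁻¹.
In a CSTR the entire volume is at exit conditions, so r_S = 0.139×0.9773^0.5 = 0.1374 and r_T = 1.92×0.9773 = 1.876.
Fraction of consumed R going to S: r_S/(r_S+r_T) = 0.06824.
C_S = 0.06824·C_{R0}·X = 0.06824×1.92×0.491 = 0.0643 mol·L⁻¹.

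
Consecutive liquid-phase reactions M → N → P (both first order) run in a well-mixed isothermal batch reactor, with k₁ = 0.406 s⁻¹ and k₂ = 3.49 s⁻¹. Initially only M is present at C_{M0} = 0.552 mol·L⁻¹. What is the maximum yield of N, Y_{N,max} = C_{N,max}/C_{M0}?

0.0876

At the optimum, C_{N,max}/C_{M0} = (k₁/k₂)^[k₂/(k₂−k₁)].
= (0.406/3.49)^(3.49/(3.49−0.406)) = (0.1163)^(1.132) = 0.08764.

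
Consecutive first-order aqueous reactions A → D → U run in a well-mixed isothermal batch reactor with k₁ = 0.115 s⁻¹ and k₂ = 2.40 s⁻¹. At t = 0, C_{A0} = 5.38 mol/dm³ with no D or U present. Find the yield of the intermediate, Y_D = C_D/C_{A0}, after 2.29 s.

For first-order series with pure A initially, C_D(t) = k₁C_{A0}/(k₂−k₁)·(e^(−k₁t) − e^(−k₂t)).
e^(−k₁t) = e^(−0.115×2.29) = e^(−0.2634) = 0.7685; e^(−k₂t) = e^(−5.496) = 0.004103.
C_D = 0.115×5.38/(2.40−0.115) × (0.7685−0.004103) = 0.2708×0.7644 = 0.2070 mol/dm³.
Y_D = C_D/C_{A0} = 0.2070/5.38 = 0.0385.

0.0385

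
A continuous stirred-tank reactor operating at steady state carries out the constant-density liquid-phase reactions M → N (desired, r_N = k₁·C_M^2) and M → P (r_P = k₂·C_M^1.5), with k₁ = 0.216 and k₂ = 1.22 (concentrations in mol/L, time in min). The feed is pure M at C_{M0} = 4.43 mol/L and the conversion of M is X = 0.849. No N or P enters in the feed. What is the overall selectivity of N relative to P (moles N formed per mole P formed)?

Exit C_M = C_{M0}(1−X) = 4.43×0.151 = 0.6689 mol/L.
Rates in a CSTR are evaluated at the outlet concentration: r_N = 0.216×0.6689^2 = 0.09665, r_P = 1.22×0.6689^1.5 = 0.6675.
Overall selectivity = C_N/C_P = r_Nτ/(r_Pτ) = r_N/r_P = 0.145.

0.145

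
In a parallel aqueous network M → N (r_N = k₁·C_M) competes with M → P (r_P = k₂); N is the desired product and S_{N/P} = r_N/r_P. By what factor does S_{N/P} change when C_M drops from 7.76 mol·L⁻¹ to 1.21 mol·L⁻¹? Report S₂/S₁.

S_{N/P} = (k₁/k₂)·C_M, so S₂/S₁ = (C_{M,2}/C_{M,1}).
= 1.21/7.76 = 0.156.
Selectivity toward N falls as C_M falls — high-concentration operation is favoured.

0.156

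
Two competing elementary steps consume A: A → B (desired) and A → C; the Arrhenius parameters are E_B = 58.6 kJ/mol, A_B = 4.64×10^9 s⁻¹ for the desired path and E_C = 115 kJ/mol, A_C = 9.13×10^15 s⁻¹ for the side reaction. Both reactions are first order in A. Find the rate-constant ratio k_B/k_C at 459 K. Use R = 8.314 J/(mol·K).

1.33

With equal orders, S_{B/C} = k_B/k_C = (A_B/A_C)·exp[(E_C−E_B)/(RT)].
(E_C−E_B)/(RT) = (115−58.6)×10³/(8.314×459) = 56400/3816 = 14.78.
k_B/k_C = (4.64×10^9/9.13×10^15)·exp(14.78) = 5.082×10^-7 × 2.622×10^6 = 1.33.
Since E_B < E_C, lowering the temperature improves selectivity toward B.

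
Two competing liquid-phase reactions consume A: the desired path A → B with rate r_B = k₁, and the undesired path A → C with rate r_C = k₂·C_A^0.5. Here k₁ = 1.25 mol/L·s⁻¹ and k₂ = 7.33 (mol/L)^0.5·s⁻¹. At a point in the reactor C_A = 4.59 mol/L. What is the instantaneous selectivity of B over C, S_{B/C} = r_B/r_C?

0.0796

S_{B/C} = r_B/r_C = (k₁)/(k₂·C_A^0.5) = (k₁/k₂)·C_A^-0.5.
= (1.25) / (7.33×4.590^0.5) = 1.250/15.70 = 0.0796.
The undesired path is higher order in A, so low C_A (CSTR or dilute feed) favours B.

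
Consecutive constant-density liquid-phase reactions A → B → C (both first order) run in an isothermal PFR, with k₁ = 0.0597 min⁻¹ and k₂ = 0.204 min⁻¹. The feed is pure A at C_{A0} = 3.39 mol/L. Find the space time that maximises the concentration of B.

8.52 min

The intermediate peaks when r₁ = r₂, i.e. k₁e^(−k₁τ) = k₂e^(−k₂τ), giving τ_opt = ln(k₂/k₁)/(k₂−k₁).
= ln(0.204/0.0597)/(0.204−0.0597) = ln(3.417)/0.1443 = 1.229/0.1443 = 8.52 min.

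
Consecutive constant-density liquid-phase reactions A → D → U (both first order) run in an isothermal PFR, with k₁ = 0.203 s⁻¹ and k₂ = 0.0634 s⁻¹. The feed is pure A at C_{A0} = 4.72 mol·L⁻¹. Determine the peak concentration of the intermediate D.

Evaluating C_D at τ_opt = ln(k₂/k₁)/(k₂−k₁) gives C_{D,max}/C_{A0} = (k₁/k₂)^[k₂/(k₂−k₁)].
= (0.203/0.0634)^(0.0634/(0.0634−0.203)) = (3.202)^(-0.4542) = 0.5895.
C_{D,max} = 0.5895×4.72 = 2.78 mol·L⁻¹.

2.78 mol·L⁻¹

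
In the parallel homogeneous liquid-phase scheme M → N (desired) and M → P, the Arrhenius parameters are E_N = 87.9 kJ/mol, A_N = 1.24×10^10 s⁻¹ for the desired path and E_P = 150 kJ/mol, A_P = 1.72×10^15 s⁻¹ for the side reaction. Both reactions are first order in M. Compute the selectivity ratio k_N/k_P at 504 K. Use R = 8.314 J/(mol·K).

19.7

Since both paths have the same order in M, the concentration cancels and S_{N/P} = k_N/k_P = (A_N/A_P)·exp[(E_P−E_N)/(RT)].
(E_P−E_N)/(RT) = (150−87.9)×10³/(8.314×504) = 62100/4190 = 14.82.
k_N/k_P = (1.24×10^10/1.72×10^15)·exp(14.82) = 7.209×10^-6 × 2.731×10^6 = 19.7.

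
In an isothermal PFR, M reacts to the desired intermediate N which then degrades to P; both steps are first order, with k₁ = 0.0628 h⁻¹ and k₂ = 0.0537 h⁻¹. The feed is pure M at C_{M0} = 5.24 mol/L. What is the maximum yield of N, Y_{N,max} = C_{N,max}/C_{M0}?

0.397

Evaluating C_N at τ_opt = ln(k₂/k₁)/(k₂−k₁) gives C_{N,max}/C_{M0} = (k₁/k₂)^[k₂/(k₂−k₁)].
= (0.0628/0.0537)^(0.0537/(0.0537−0.0628)) = (1.169)^(-5.901) = 0.3970.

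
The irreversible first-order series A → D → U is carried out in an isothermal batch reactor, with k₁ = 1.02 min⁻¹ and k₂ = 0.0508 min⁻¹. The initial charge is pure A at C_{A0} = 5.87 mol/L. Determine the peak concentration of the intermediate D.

At the optimum, C_{D,max}/C_{A0} = (k₁/k₂)^[k₂/(k₂−k₁)].
= (1.02/0.0508)^(0.0508/(0.0508−1.02)) = (20.08)^(-0.05241) = 0.8545.
C_{D,max} = 0.8545×5.87 = 5.02 mol/L.

5.02 mol/L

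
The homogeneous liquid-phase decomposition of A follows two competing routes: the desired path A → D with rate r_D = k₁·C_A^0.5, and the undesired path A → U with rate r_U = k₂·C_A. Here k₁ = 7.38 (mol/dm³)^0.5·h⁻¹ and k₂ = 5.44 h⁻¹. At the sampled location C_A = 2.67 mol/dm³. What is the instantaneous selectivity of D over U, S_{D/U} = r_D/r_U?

0.830

S_{D/U} = r_D/r_U = (k₁·C_A^0.5)/(k₂·C_A) = (k₁/k₂)·C_A^-0.5.
= (7.38×2.670^0.5) / (5.44×2.670) = 12.06/14.52 = 0.830.
The undesired path is higher order in A, so low C_A (CSTR or dilute feed) favours D.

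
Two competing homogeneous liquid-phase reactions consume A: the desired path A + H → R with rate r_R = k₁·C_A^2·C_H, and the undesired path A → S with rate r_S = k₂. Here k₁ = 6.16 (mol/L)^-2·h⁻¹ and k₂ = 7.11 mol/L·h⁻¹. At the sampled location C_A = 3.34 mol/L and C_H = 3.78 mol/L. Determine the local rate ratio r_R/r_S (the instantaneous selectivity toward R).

S_{R/S} = r_R/r_S = (k₁·C_A^2·C_H)/(k₂) = (k₁/k₂)·C_A^2·C_H.
= (6.16×3.340^2×3.780) / (7.11) = 259.8/7.110 = 36.5.

36.5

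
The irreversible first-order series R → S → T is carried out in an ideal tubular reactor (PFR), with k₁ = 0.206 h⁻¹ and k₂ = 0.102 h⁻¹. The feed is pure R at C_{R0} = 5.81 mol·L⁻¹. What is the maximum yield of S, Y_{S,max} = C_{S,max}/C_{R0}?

0.502

At the optimum, C_{S,max}/C_{R0} = (k₁/k₂)^[k₂/(k₂−k₁)].
= (0.206/0.102)^(0.102/(0.102−0.206)) = (2.020)^(-0.9808) = 0.5019.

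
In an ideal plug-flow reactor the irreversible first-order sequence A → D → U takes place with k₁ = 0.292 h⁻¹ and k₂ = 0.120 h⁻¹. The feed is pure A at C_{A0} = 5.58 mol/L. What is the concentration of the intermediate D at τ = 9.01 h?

Solving the coupled first-order balances gives C_D(τ) = [k₁/(k₂−k₁)]·C_{A0}·(e^(−k₁τ) − e^(−k₂τ)).
e^(−k₁τ) = e^(−0.292×9.01) = e^(−2.631) = 0.07201; e^(−k₂τ) = e^(−1.081) = 0.3392.
C_D = 0.292×5.58/(0.120−0.292) × (0.07201−0.3392) = (-9.473)×(-0.2672) = 2.531 mol/L.

2.53 mol/L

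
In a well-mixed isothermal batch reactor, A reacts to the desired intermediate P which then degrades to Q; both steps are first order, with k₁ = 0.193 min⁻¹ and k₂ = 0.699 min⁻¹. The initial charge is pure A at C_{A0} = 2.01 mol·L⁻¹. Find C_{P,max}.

0.340 mol·L⁻¹

At the optimum, C_{P,max}/C_{A0} = (k₁/k₂)^[k₂/(k₂−k₁)].
= (0.193/0.699)^(0.699/(0.699−0.193)) = (0.2761)^(1.381) = 0.1690.
C_{P,max} = 0.1690×2.01 = 0.340 mol·L⁻¹.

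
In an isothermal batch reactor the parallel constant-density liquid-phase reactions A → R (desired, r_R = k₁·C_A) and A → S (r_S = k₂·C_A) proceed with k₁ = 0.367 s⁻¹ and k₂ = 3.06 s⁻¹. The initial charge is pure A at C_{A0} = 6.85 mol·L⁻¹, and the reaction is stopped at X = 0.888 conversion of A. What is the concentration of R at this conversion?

C_A = C_{A0}(1−X) = 0.7672 mol·L⁻¹.
Both paths are first order in A, so the instantaneous fraction to R is constant: dC_R/d(−C_A) = k₁/(k₁+k₂) = 0.1071.
C_R = 0.1071·(C_{A0}−C_A) = 0.1071×6.083 = 0.651 mol·L⁻¹.

0.651 mol·L⁻¹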